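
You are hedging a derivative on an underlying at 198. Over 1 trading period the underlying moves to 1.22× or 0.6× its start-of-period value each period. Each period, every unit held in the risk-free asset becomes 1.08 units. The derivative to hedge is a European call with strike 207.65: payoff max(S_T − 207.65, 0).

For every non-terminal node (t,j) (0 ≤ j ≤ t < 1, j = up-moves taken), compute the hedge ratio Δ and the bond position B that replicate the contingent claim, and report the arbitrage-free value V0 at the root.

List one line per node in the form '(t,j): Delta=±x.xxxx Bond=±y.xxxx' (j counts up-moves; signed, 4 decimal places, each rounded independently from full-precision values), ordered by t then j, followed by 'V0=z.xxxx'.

(0,0): Delta=0.2762 Bond=-30.3853
V0=24.3082

No-arbitrage ⇒ martingale measure with p* = (R−d)/(u−d) = 0.7742.
Payoff layer (t=1): V(1,0)=0.0000, V(1,1)=33.9100
  t=0,j=0: stock 198.0000 → up 241.5600 (V=33.9100), down 118.8000 (V=0.0000). Price 24.3082; hedge Δ=0.2762, bond B=-30.3853.
Each (Δ,B) replicates both successor values, so the strategy is self-financing and V0 is arbitrage-free.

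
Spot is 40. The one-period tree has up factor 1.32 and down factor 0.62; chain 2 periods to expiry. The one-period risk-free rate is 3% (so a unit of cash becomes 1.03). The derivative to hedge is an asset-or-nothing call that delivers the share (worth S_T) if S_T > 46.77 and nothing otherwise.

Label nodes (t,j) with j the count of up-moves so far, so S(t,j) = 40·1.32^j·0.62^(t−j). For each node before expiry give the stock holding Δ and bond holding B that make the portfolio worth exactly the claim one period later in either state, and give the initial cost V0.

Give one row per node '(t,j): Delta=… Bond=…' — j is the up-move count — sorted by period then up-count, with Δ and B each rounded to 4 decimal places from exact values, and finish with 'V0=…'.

Under the risk-neutral measure, an up-move has probability p* = (R−d)/(u−d) = 0.5857 and values discount at R = 1.03.
Payoff layer (t=2): V(2,0)=0.0000, V(2,1)=0.0000, V(2,2)=69.6960
(1,0): S=24.8000. Δ = (V_up−V_dn)/(S_up−S_dn) = (0.0000−0.0000)/(32.7360−15.3760) = 0.0000. V = [p*·0.0000 + (1−p*)·0.0000]/1.03 = 0.0000. B = V − Δ·S = 0.0000.
(1,1): S=52.8000. Δ = (V_up−V_dn)/(S_up−S_dn) = (69.6960−0.0000)/(69.6960−32.7360) = 1.8857. V = [p*·69.6960 + (1−p*)·0.0000]/1.03 = 39.6330. B = V − Δ·S = -59.9328.
(0,0): S=40.0000. Δ = (V_up−V_dn)/(S_up−S_dn) = (39.6330−0.0000)/(52.8000−24.8000) = 1.4155. V = [p*·39.6330 + (1−p*)·0.0000]/1.03 = 22.5375. B = V − Δ·S = -34.0810.
Check: Δ(0,0)·S0 + B(0,0) = 22.5375 = V0.

(0,0): Delta=1.4155 Bond=-34.0810
(1,0): Delta=0.0000 Bond=0.0000
(1,1): Delta=1.8857 Bond=-59.9328
V0=22.5375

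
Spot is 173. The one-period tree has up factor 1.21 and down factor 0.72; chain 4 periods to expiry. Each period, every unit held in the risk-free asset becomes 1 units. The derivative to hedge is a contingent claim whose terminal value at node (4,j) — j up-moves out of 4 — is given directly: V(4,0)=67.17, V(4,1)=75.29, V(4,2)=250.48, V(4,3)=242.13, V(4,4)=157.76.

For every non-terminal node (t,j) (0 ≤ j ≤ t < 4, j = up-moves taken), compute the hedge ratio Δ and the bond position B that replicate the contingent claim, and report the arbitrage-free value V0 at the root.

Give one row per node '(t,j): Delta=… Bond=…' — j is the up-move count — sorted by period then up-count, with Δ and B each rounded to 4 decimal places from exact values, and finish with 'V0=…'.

(0,0): Delta=0.4312 Bond=125.6199
(1,0): Delta=1.3856 Bond=6.7340
(1,1): Delta=0.0053 Bond=214.7843
(2,0): Delta=2.3572 Bond=-80.4018
(2,1): Delta=0.9520 Bond=72.0859
(2,2): Delta=-0.4173 Bond=321.8082
(3,0): Delta=0.2566 Bond=55.2386
(3,1): Delta=3.2947 Bond=-182.1320
(3,2): Delta=-0.0934 Bond=262.7494
(3,3): Delta=-0.5618 Bond=366.1022
V0=200.2179

Since d<R<u, set p* = (R−d)/(u−d) = 0.5714; price each node as the discounted p*-expectation of its children.
Terminal values V(4,·): V(4,0)=67.1700, V(4,1)=75.2900, V(4,2)=250.4800, V(4,3)=242.1300, V(4,4)=157.7600
(3,0): S=64.5719. Δ = (V_up−V_dn)/(S_up−S_dn) = (75.2900−67.1700)/(78.1320−46.4918) = 0.2566. V = [p*·75.2900 + (1−p*)·67.1700]/1 = 71.8100. B = V − Δ·S = 55.2386.
(3,1): S=108.5167. Δ = (V_up−V_dn)/(S_up−S_dn) = (250.4800−75.2900)/(131.3052−78.1320) = 3.2947. V = [p*·250.4800 + (1−p*)·75.2900]/1 = 175.3986. B = V − Δ·S = -182.1320.
(3,2): S=182.3683. Δ = (V_up−V_dn)/(S_up−S_dn) = (242.1300−250.4800)/(220.6656−131.3052) = -0.0934. V = [p*·242.1300 + (1−p*)·250.4800]/1 = 245.7086. B = V − Δ·S = 262.7494.
(3,3): S=306.4801. Δ = (V_up−V_dn)/(S_up−S_dn) = (157.7600−242.1300)/(370.8409−220.6656) = -0.5618. V = [p*·157.7600 + (1−p*)·242.1300]/1 = 193.9186. B = V − Δ·S = 366.1022.
(2,0): S=89.6832. Δ = (V_up−V_dn)/(S_up−S_dn) = (175.3986−71.8100)/(108.5167−64.5719) = 2.3572. V = [p*·175.3986 + (1−p*)·71.8100]/1 = 131.0035. B = V − Δ·S = -80.4018.
(2,1): S=150.7176. Δ = (V_up−V_dn)/(S_up−S_dn) = (245.7086−175.3986)/(182.3683−108.5167) = 0.9520. V = [p*·245.7086 + (1−p*)·175.3986]/1 = 215.5757. B = V − Δ·S = 72.0859.
(2,2): S=253.2893. Δ = (V_up−V_dn)/(S_up−S_dn) = (193.9186−245.7086)/(306.4801−182.3683) = -0.4173. V = [p*·193.9186 + (1−p*)·245.7086]/1 = 216.1143. B = V − Δ·S = 321.8082.
(1,0): S=124.5600. Δ = (V_up−V_dn)/(S_up−S_dn) = (215.5757−131.0035)/(150.7176−89.6832) = 1.3856. V = [p*·215.5757 + (1−p*)·131.0035]/1 = 179.3305. B = V − Δ·S = 6.7340.
(1,1): S=209.3300. Δ = (V_up−V_dn)/(S_up−S_dn) = (216.1143−215.5757)/(253.2893−150.7176) = 0.0053. V = [p*·216.1143 + (1−p*)·215.5757]/1 = 215.8835. B = V − Δ·S = 214.7843.
(0,0): S=173.0000. Δ = (V_up−V_dn)/(S_up−S_dn) = (215.8835−179.3305)/(209.3300−124.5600) = 0.4312. V = [p*·215.8835 + (1−p*)·179.3305]/1 = 200.2179. B = V − Δ·S = 125.6199.
Check: Δ(0,0)·S0 + B(0,0) = 200.2179 = V0.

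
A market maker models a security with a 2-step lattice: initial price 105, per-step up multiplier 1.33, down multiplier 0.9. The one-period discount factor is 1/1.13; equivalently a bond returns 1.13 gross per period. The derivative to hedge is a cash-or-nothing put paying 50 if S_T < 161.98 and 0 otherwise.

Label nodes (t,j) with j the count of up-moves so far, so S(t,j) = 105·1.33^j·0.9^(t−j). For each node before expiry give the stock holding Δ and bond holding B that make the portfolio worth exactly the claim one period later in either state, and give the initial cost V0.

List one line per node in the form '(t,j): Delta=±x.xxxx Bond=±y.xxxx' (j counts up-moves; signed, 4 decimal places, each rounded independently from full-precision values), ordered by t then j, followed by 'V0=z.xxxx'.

(0,0): Delta=-0.5242 Bond=82.9949
(1,0): Delta=0.0000 Bond=44.2478
(1,1): Delta=-0.8326 Bond=136.8594
V0=27.9544

The replicating-portfolio and risk-neutral prices coincide; use p* = (1.13−0.9)/(1.33−0.9) = 0.5349 for the latter.
At expiry t=2: V(2,0)=50.0000, V(2,1)=50.0000, V(2,2)=0.0000
(1,0): S=94.5000. Δ = (V_up−V_dn)/(S_up−S_dn) = (50.0000−50.0000)/(125.6850−85.0500) = 0.0000. V = [p*·50.0000 + (1−p*)·50.0000]/1.13 = 44.2478. B = V − Δ·S = 44.2478.
(1,1): S=139.6500. Δ = (V_up−V_dn)/(S_up−S_dn) = (0.0000−50.0000)/(185.7345−125.6850) = -0.8326. V = [p*·0.0000 + (1−p*)·50.0000]/1.13 = 20.5804. B = V − Δ·S = 136.8594.
(0,0): S=105.0000. Δ = (V_up−V_dn)/(S_up−S_dn) = (20.5804−44.2478)/(139.6500−94.5000) = -0.5242. V = [p*·20.5804 + (1−p*)·44.2478]/1.13 = 27.9544. B = V − Δ·S = 82.9949.
Check: Δ(0,0)·S0 + B(0,0) = 27.9544 = V0.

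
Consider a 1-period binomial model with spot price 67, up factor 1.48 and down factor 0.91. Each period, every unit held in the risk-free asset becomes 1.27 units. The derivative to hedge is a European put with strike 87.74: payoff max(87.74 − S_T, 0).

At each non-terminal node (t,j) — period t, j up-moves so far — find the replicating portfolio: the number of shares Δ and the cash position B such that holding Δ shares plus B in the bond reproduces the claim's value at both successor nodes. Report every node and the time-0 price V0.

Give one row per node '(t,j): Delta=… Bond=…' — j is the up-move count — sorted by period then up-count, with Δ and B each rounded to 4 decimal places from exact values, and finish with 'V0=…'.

Since d<R<u, set p* = (R−d)/(u−d) = 0.6316; price each node as the discounted p*-expectation of its children.
Terminal values V(1,·): V(1,0)=26.7700, V(1,1)=0.0000
  t=0,j=0: stock 67.0000 → up 99.1600 (V=0.0000), down 60.9700 (V=26.7700). Price 7.7659; hedge Δ=-0.7010, bond B=54.7308.
Check: Δ(0,0)·S0 + B(0,0) = 7.7659 = V0.

(0,0): Delta=-0.7010 Bond=54.7308
V0=7.7659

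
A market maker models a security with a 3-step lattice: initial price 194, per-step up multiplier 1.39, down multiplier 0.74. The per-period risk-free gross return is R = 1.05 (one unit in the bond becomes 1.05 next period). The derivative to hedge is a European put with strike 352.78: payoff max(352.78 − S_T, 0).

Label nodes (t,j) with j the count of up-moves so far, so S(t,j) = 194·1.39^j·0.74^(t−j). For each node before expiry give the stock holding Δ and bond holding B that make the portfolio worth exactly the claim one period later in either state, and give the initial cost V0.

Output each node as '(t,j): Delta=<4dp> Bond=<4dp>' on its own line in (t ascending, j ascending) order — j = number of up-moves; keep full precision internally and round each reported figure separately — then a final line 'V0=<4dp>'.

(0,0): Delta=-0.7248 Bond=267.1132
(1,0): Delta=-1.0000 Bond=319.9819
(1,1): Delta=-0.5641 Bond=237.1320
(2,0): Delta=-1.0000 Bond=335.9810
(2,1): Delta=-1.0000 Bond=335.9810
(2,2): Delta=-0.3095 Bond=153.5776
V0=126.5091

Under the risk-neutral measure, an up-move has probability p* = (R−d)/(u−d) = 0.4769 and values discount at R = 1.05.
Payoff layer (t=3): V(3,0)=274.1665, V(3,1)=205.1142, V(3,2)=75.4077, V(3,3)=0.0000
  t=2,j=0: stock 106.2344 → up 147.6658 (V=205.1142), down 78.6135 (V=274.1665). Price 229.7466; hedge Δ=-1.0000, bond B=335.9810.
  t=2,j=1: stock 199.5484 → up 277.3723 (V=75.4077), down 147.6658 (V=205.1142). Price 136.4326; hedge Δ=-1.0000, bond B=335.9810.
  t=2,j=2: stock 374.8274 → up 521.0101 (V=0.0000), down 277.3723 (V=75.4077). Price 37.5658; hedge Δ=-0.3095, bond B=153.5776.
  t=1,j=0: stock 143.5600 → up 199.5484 (V=136.4326), down 106.2344 (V=229.7466). Price 176.4219; hedge Δ=-1.0000, bond B=319.9819.
  t=1,j=1: stock 269.6600 → up 374.8274 (V=37.5658), down 199.5484 (V=136.4326). Price 85.0292; hedge Δ=-0.5641, bond B=237.1320.
  t=0,j=0: stock 194.0000 → up 269.6600 (V=85.0292), down 143.5600 (V=176.4219). Price 126.5091; hedge Δ=-0.7248, bond B=267.1132.
The time-0 hedge costs 126.5091, which is the no-arbitrage price.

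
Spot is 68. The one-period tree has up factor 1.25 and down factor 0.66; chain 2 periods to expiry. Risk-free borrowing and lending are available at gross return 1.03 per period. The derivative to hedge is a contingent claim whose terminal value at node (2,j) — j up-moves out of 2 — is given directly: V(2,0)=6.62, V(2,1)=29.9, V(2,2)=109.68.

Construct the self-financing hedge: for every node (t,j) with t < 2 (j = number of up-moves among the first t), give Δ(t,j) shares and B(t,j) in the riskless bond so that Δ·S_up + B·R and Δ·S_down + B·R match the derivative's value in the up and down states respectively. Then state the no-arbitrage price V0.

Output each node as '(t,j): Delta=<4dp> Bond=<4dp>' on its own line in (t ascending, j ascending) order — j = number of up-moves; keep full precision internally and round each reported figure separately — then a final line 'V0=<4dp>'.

Since d<R<u, set p* = (R−d)/(u−d) = 0.6271; price each node as the discounted p*-expectation of its children.
Payoff layer (t=2): V(2,0)=6.6200, V(2,1)=29.9000, V(2,2)=109.6800
  t=1,j=0: stock 44.8800 → up 56.1000 (V=29.9000), down 29.6208 (V=6.6200). Price 20.6013; hedge Δ=0.8792, bond B=-18.8563.
  t=1,j=1: stock 85.0000 → up 106.2500 (V=109.6800), down 56.1000 (V=29.9000). Price 77.6034; hedge Δ=1.5908, bond B=-57.6169.
  t=0,j=0: stock 68.0000 → up 85.0000 (V=77.6034), down 44.8800 (V=20.6013). Price 54.7072; hedge Δ=1.4208, bond B=-41.9066.
Root portfolio cost Δ·68+B reproduces V0=54.7072.

(0,0): Delta=1.4208 Bond=-41.9066
(1,0): Delta=0.8792 Bond=-18.8563
(1,1): Delta=1.5908 Bond=-57.6169
V0=54.7072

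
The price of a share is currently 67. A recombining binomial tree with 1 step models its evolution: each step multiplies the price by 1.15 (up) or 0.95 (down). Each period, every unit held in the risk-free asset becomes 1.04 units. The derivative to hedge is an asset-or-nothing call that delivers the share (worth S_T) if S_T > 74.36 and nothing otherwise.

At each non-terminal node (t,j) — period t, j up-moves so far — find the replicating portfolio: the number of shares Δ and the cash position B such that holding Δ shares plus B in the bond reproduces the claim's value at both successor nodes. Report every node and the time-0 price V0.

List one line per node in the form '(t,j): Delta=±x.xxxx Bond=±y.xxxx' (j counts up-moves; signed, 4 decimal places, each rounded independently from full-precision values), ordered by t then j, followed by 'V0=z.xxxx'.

Risk-neutral probability p* = (R−d)/(u−d) = (1.04−0.95)/(1.15−0.95) = 0.4500.
At expiry t=1: V(1,0)=0.0000, V(1,1)=77.0500
Node (0,0) S=67.0000: V=(p*·77.0500+(1−p*)·0.0000)/1.04=33.3389; Δ=(77.0500−0.0000)/(77.0500−63.6500)=5.7500; B=V−Δ·S=-351.9111
Self-financing check: at every node Δ·S+B equals the discounted successor values.

(0,0): Delta=5.7500 Bond=-351.9111
V0=33.3389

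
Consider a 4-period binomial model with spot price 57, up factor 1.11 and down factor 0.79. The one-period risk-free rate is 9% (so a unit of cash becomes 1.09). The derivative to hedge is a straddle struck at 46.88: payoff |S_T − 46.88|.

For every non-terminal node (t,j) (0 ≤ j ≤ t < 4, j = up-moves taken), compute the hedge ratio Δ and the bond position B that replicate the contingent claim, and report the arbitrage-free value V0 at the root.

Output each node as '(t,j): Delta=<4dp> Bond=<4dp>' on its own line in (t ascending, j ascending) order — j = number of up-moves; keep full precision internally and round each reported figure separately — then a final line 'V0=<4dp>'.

(0,0): Delta=0.9455 Bond=-29.9951
(1,0): Delta=0.5098 Bond=-13.0741
(1,1): Delta=0.9662 Bond=-34.0027
(2,0): Delta=-1.0000 Bond=39.4580
(2,1): Delta=0.5814 Bond=-17.8313
(2,2): Delta=0.9844 Bond=-38.3450
(3,0): Delta=-1.0000 Bond=43.0092
(3,1): Delta=-1.0000 Bond=43.0092
(3,2): Delta=0.6565 Bond=-23.5992
(3,3): Delta=1.0000 Bond=-43.0092
V0=23.8989

Risk-neutral probability p* = (R−d)/(u−d) = (1.09−0.79)/(1.11−0.79) = 0.9375.
Terminal values V(4,·): V(4,0)=24.6785, V(4,1)=15.6854, V(4,2)=3.0496, V(4,3)=14.7044, V(4,4)=39.6500
  t=3,j=0: stock 28.1032 → up 31.1946 (V=15.6854), down 22.2015 (V=24.6785). Price 14.9060; hedge Δ=-1.0000, bond B=43.0092.
  t=3,j=1: stock 39.4868 → up 43.8304 (V=3.0496), down 31.1946 (V=15.6854). Price 3.5224; hedge Δ=-1.0000, bond B=43.0092.
  t=3,j=2: stock 55.4815 → up 61.5844 (V=14.7044), down 43.8304 (V=3.0496). Price 12.8220; hedge Δ=0.6565, bond B=-23.5992.
  t=3,j=3: stock 77.9550 → up 86.5300 (V=39.6500), down 61.5844 (V=14.7044). Price 34.9458; hedge Δ=1.0000, bond B=-43.0092.
  t=2,j=0: stock 35.5737 → up 39.4868 (V=3.5224), down 28.1032 (V=14.9060). Price 3.8843; hedge Δ=-1.0000, bond B=39.4580.
  t=2,j=1: stock 49.9833 → up 55.4815 (V=12.8220), down 39.4868 (V=3.5224). Price 11.2301; hedge Δ=0.5814, bond B=-17.8313.
  t=2,j=2: stock 70.2297 → up 77.9550 (V=34.9458), down 55.4815 (V=12.8220). Price 30.7918; hedge Δ=0.9844, bond B=-38.3450.
  t=1,j=0: stock 45.0300 → up 49.9833 (V=11.2301), down 35.5737 (V=3.8843). Price 9.8816; hedge Δ=0.5098, bond B=-13.0741.
  t=1,j=1: stock 63.2700 → up 70.2297 (V=30.7918), down 49.9833 (V=11.2301). Price 27.1277; hedge Δ=0.9662, bond B=-34.0027.
  t=0,j=0: stock 57.0000 → up 63.2700 (V=27.1277), down 45.0300 (V=9.8816). Price 23.8989; hedge Δ=0.9455, bond B=-29.9951.
Self-financing check: at every node Δ·S+B equals the discounted successor values.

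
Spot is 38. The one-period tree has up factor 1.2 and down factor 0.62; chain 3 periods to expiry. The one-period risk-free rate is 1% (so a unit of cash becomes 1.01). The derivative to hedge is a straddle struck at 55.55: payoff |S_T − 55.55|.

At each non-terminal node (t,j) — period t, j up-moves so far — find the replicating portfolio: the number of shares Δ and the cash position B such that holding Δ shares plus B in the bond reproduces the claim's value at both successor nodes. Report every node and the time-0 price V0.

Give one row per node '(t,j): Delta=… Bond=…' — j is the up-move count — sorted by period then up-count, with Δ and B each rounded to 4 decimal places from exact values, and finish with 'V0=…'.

The replicating-portfolio and risk-neutral prices coincide; use p* = (1.01−0.62)/(1.2−0.62) = 0.6724 for the latter.
Terminal values V(3,·): V(3,0)=46.4935, V(3,1)=38.0214, V(3,2)=21.6236, V(3,3)=10.1140
(2,0): S=14.6072. Δ = (V_up−V_dn)/(S_up−S_dn) = (38.0214−46.4935)/(17.5286−9.0565) = -1.0000. V = [p*·38.0214 + (1−p*)·46.4935]/1.01 = 40.3928. B = V − Δ·S = 55.0000.
(2,1): S=28.2720. Δ = (V_up−V_dn)/(S_up−S_dn) = (21.6236−38.0214)/(33.9264−17.5286) = -1.0000. V = [p*·21.6236 + (1−p*)·38.0214]/1.01 = 26.7280. B = V − Δ·S = 55.0000.
(2,2): S=54.7200. Δ = (V_up−V_dn)/(S_up−S_dn) = (10.1140−21.6236)/(65.6640−33.9264) = -0.3626. V = [p*·10.1140 + (1−p*)·21.6236]/1.01 = 13.7469. B = V − Δ·S = 33.5911.
(1,0): S=23.5600. Δ = (V_up−V_dn)/(S_up−S_dn) = (26.7280−40.3928)/(28.2720−14.6072) = -1.0000. V = [p*·26.7280 + (1−p*)·40.3928]/1.01 = 30.8954. B = V − Δ·S = 54.4554.
(1,1): S=45.6000. Δ = (V_up−V_dn)/(S_up−S_dn) = (13.7469−26.7280)/(54.7200−28.2720) = -0.4908. V = [p*·13.7469 + (1−p*)·26.7280]/1.01 = 17.8211. B = V − Δ·S = 40.2023.
(0,0): S=38.0000. Δ = (V_up−V_dn)/(S_up−S_dn) = (17.8211−30.8954)/(45.6000−23.5600) = -0.5932. V = [p*·17.8211 + (1−p*)·30.8954]/1.01 = 21.8852. B = V − Δ·S = 44.4272.
Each (Δ,B) replicates both successor values, so the strategy is self-financing and V0 is arbitrage-free.

(0,0): Delta=-0.5932 Bond=44.4272
(1,0): Delta=-1.0000 Bond=54.4554
(1,1): Delta=-0.4908 Bond=40.2023
(2,0): Delta=-1.0000 Bond=55.0000
(2,1): Delta=-1.0000 Bond=55.0000
(2,2): Delta=-0.3626 Bond=33.5911
V0=21.8852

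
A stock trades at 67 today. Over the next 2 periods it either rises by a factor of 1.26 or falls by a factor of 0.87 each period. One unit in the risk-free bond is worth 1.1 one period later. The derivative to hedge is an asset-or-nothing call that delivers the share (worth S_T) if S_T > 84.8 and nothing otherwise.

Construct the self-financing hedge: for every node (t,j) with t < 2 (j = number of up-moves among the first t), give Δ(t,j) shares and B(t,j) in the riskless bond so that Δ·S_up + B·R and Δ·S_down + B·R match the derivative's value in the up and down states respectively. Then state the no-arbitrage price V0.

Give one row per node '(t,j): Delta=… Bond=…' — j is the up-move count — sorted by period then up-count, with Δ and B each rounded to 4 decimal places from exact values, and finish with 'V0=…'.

(0,0): Delta=2.1825 Bond=-115.6507
(1,0): Delta=0.0000 Bond=0.0000
(1,1): Delta=3.2308 Bond=-215.7138
V0=30.5743

No-arbitrage ⇒ martingale measure with p* = (R−d)/(u−d) = 0.5897.
Terminal values V(2,·): V(2,0)=0.0000, V(2,1)=0.0000, V(2,2)=106.3692
Node (1,0) S=58.2900: V=(p*·0.0000+(1−p*)·0.0000)/1.1=0.0000; Δ=(0.0000−0.0000)/(73.4454−50.7123)=0.0000; B=V−Δ·S=0.0000
Node (1,1) S=84.4200: V=(p*·106.3692+(1−p*)·0.0000)/1.1=57.0278; Δ=(106.3692−0.0000)/(106.3692−73.4454)=3.2308; B=V−Δ·S=-215.7138
Node (0,0) S=67.0000: V=(p*·57.0278+(1−p*)·0.0000)/1.1=30.5743; Δ=(57.0278−0.0000)/(84.4200−58.2900)=2.1825; B=V−Δ·S=-115.6507
Check: Δ(0,0)·S0 + B(0,0) = 30.5743 = V0.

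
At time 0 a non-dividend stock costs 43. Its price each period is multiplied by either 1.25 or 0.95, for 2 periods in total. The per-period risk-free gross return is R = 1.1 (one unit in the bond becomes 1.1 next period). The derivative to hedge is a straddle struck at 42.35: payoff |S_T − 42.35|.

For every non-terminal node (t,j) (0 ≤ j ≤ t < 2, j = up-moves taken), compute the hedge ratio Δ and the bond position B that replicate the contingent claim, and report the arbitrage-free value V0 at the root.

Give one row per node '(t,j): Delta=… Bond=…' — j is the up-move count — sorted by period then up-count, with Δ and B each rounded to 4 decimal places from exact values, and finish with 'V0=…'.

(0,0): Delta=0.7504 Bond=-22.8013
(1,0): Delta=0.4219 Bond=-11.6629
(1,1): Delta=1.0000 Bond=-38.5000
V0=9.4638

Risk-neutral probability p* = (R−d)/(u−d) = (1.1−0.95)/(1.25−0.95) = 0.5000.
Terminal values V(2,·): V(2,0)=3.5425, V(2,1)=8.7125, V(2,2)=24.8375
Node (1,0) S=40.8500: V=(p*·8.7125+(1−p*)·3.5425)/1.1=5.5705; Δ=(8.7125−3.5425)/(51.0625−38.8075)=0.4219; B=V−Δ·S=-11.6629
Node (1,1) S=53.7500: V=(p*·24.8375+(1−p*)·8.7125)/1.1=15.2500; Δ=(24.8375−8.7125)/(67.1875−51.0625)=1.0000; B=V−Δ·S=-38.5000
Node (0,0) S=43.0000: V=(p*·15.2500+(1−p*)·5.5705)/1.1=9.4638; Δ=(15.2500−5.5705)/(53.7500−40.8500)=0.7504; B=V−Δ·S=-22.8013
Self-financing check: at every node Δ·S+B equals the discounted successor values.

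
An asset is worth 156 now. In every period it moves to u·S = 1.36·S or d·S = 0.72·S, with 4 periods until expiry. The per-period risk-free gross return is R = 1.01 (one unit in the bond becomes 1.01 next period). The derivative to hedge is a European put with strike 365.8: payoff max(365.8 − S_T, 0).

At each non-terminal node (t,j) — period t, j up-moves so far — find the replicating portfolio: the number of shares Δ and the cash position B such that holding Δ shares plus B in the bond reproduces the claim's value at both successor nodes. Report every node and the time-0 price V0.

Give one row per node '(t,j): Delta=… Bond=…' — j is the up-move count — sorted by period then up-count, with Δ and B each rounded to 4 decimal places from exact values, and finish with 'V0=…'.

Since d<R<u, set p* = (R−d)/(u−d) = 0.4531; price each node as the discounted p*-expectation of its children.
Terminal values V(4,·): V(4,0)=323.8768, V(4,1)=286.6117, V(4,2)=216.2221, V(4,3)=83.2640, V(4,4)=0.0000
Node (3,0) S=58.2267: V=(p*·286.6117+(1−p*)·323.8768)/1.01=303.9515; Δ=(286.6117−323.8768)/(79.1883−41.9232)=-1.0000; B=V−Δ·S=362.1782
Node (3,1) S=109.9837: V=(p*·216.2221+(1−p*)·286.6117)/1.01=252.1945; Δ=(216.2221−286.6117)/(149.5779−79.1883)=-1.0000; B=V−Δ·S=362.1782
Node (3,2) S=207.7471: V=(p*·83.2640+(1−p*)·216.2221)/1.01=154.4311; Δ=(83.2640−216.2221)/(282.5360−149.5779)=-1.0000; B=V−Δ·S=362.1782
Node (3,3) S=392.4111: V=(p*·0.0000+(1−p*)·83.2640)/1.01=45.0841; Δ=(0.0000−83.2640)/(533.6791−282.5360)=-0.3315; B=V−Δ·S=175.1841
Node (2,0) S=80.8704: V=(p*·252.1945+(1−p*)·303.9515)/1.01=277.7219; Δ=(252.1945−303.9515)/(109.9837−58.2267)=-1.0000; B=V−Δ·S=358.5923
Node (2,1) S=152.7552: V=(p*·154.4311+(1−p*)·252.1945)/1.01=205.8371; Δ=(154.4311−252.1945)/(207.7471−109.9837)=-1.0000; B=V−Δ·S=358.5923
Node (2,2) S=288.5376: V=(p*·45.0841+(1−p*)·154.4311)/1.01=103.8448; Δ=(45.0841−154.4311)/(392.4111−207.7471)=-0.5921; B=V−Δ·S=274.6995
Node (1,0) S=112.3200: V=(p*·205.8371+(1−p*)·277.7219)/1.01=242.7219; Δ=(205.8371−277.7219)/(152.7552−80.8704)=-1.0000; B=V−Δ·S=355.0419
Node (1,1) S=212.1600: V=(p*·103.8448+(1−p*)·205.8371)/1.01=158.0414; Δ=(103.8448−205.8371)/(288.5376−152.7552)=-0.7511; B=V−Δ·S=317.4043
Node (0,0) S=156.0000: V=(p*·158.0414+(1−p*)·242.7219)/1.01=202.3278; Δ=(158.0414−242.7219)/(212.1600−112.3200)=-0.8482; B=V−Δ·S=334.6410
Each (Δ,B) replicates both successor values, so the strategy is self-financing and V0 is arbitrage-free.

(0,0): Delta=-0.8482 Bond=334.6410
(1,0): Delta=-1.0000 Bond=355.0419
(1,1): Delta=-0.7511 Bond=317.4043
(2,0): Delta=-1.0000 Bond=358.5923
(2,1): Delta=-1.0000 Bond=358.5923
(2,2): Delta=-0.5921 Bond=274.6995
(3,0): Delta=-1.0000 Bond=362.1782
(3,1): Delta=-1.0000 Bond=362.1782
(3,2): Delta=-1.0000 Bond=362.1782
(3,3): Delta=-0.3315 Bond=175.1841
V0=202.3278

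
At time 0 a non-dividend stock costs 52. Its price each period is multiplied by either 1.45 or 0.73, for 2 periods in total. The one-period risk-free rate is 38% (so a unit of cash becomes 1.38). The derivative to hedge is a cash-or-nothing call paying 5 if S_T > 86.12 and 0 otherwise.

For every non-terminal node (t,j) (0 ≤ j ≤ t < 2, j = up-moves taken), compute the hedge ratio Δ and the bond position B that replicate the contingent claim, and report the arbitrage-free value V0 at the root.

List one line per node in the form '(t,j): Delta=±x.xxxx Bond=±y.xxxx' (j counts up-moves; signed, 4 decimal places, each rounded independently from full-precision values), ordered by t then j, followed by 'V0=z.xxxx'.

(0,0): Delta=0.0874 Bond=-2.4032
(1,0): Delta=0.0000 Bond=0.0000
(1,1): Delta=0.0921 Bond=-3.6735
V0=2.1398

No-arbitrage ⇒ martingale measure with p* = (R−d)/(u−d) = 0.9028.
At expiry t=2: V(2,0)=0.0000, V(2,1)=0.0000, V(2,2)=5.0000
Node (1,0) S=37.9600: V=(p*·0.0000+(1−p*)·0.0000)/1.38=0.0000; Δ=(0.0000−0.0000)/(55.0420−27.7108)=0.0000; B=V−Δ·S=0.0000
Node (1,1) S=75.4000: V=(p*·5.0000+(1−p*)·0.0000)/1.38=3.2709; Δ=(5.0000−0.0000)/(109.3300−55.0420)=0.0921; B=V−Δ·S=-3.6735
Node (0,0) S=52.0000: V=(p*·3.2709+(1−p*)·0.0000)/1.38=2.1398; Δ=(3.2709−0.0000)/(75.4000−37.9600)=0.0874; B=V−Δ·S=-2.4032
Check: Δ(0,0)·S0 + B(0,0) = 2.1398 = V0.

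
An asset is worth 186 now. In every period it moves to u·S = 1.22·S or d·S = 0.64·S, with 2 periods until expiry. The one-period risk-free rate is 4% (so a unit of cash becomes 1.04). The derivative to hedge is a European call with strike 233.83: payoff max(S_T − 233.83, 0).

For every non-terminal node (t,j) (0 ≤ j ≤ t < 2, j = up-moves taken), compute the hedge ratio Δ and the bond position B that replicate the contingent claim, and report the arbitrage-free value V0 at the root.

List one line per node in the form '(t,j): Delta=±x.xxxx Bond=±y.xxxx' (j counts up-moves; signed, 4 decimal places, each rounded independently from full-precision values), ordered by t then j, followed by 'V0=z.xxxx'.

Risk-neutral probability p* = (R−d)/(u−d) = (1.04−0.64)/(1.22−0.64) = 0.6897.
Terminal payoffs: V(2,0)=0.0000, V(2,1)=0.0000, V(2,2)=43.0124
(1,0): S=119.0400. Δ = (V_up−V_dn)/(S_up−S_dn) = (0.0000−0.0000)/(145.2288−76.1856) = 0.0000. V = [p*·0.0000 + (1−p*)·0.0000]/1.04 = 0.0000. B = V − Δ·S = 0.0000.
(1,1): S=226.9200. Δ = (V_up−V_dn)/(S_up−S_dn) = (43.0124−0.0000)/(276.8424−145.2288) = 0.3268. V = [p*·43.0124 + (1−p*)·0.0000]/1.04 = 28.5228. B = V − Δ·S = -45.6365.
(0,0): S=186.0000. Δ = (V_up−V_dn)/(S_up−S_dn) = (28.5228−0.0000)/(226.9200−119.0400) = 0.2644. V = [p*·28.5228 + (1−p*)·0.0000]/1.04 = 18.9143. B = V − Δ·S = -30.2629.
The time-0 hedge costs 18.9143, which is the no-arbitrage price.

(0,0): Delta=0.2644 Bond=-30.2629
(1,0): Delta=0.0000 Bond=0.0000
(1,1): Delta=0.3268 Bond=-45.6365
V0=18.9143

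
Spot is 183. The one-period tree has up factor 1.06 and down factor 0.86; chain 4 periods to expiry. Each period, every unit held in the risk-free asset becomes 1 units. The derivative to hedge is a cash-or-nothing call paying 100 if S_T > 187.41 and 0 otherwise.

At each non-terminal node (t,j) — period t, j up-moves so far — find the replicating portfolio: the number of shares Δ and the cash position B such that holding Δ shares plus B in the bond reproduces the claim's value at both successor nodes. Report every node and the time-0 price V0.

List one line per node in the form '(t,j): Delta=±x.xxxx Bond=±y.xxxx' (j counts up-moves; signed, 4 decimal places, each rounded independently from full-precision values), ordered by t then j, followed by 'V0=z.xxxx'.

(0,0): Delta=1.2049 Bond=-155.3300
(1,0): Delta=1.5567 Bond=-210.7000
(1,1): Delta=1.0826 Bond=-131.6000
(2,0): Delta=0.0000 Bond=0.0000
(2,1): Delta=2.0980 Bond=-301.0000
(2,2): Delta=0.7295 Bond=-59.0000
(3,0): Delta=0.0000 Bond=0.0000
(3,1): Delta=0.0000 Bond=0.0000
(3,2): Delta=2.8275 Bond=-430.0000
(3,3): Delta=0.0000 Bond=100.0000
V0=65.1700

The replicating-portfolio and risk-neutral prices coincide; use p* = (1−0.86)/(1.06−0.86) = 0.7000 for the latter.
Terminal payoffs: V(4,0)=0.0000, V(4,1)=0.0000, V(4,2)=0.0000, V(4,3)=100.0000, V(4,4)=100.0000
(3,0): S=116.3982. Δ = (V_up−V_dn)/(S_up−S_dn) = (0.0000−0.0000)/(123.3821−100.1025) = 0.0000. V = [p*·0.0000 + (1−p*)·0.0000]/1 = 0.0000. B = V − Δ·S = 0.0000.
(3,1): S=143.4676. Δ = (V_up−V_dn)/(S_up−S_dn) = (0.0000−0.0000)/(152.0757−123.3821) = 0.0000. V = [p*·0.0000 + (1−p*)·0.0000]/1 = 0.0000. B = V − Δ·S = 0.0000.
(3,2): S=176.8322. Δ = (V_up−V_dn)/(S_up−S_dn) = (100.0000−0.0000)/(187.4421−152.0757) = 2.8275. V = [p*·100.0000 + (1−p*)·0.0000]/1 = 70.0000. B = V − Δ·S = -430.0000.
(3,3): S=217.9559. Δ = (V_up−V_dn)/(S_up−S_dn) = (100.0000−100.0000)/(231.0333−187.4421) = 0.0000. V = [p*·100.0000 + (1−p*)·100.0000]/1 = 100.0000. B = V − Δ·S = 100.0000.
(2,0): S=135.3468. Δ = (V_up−V_dn)/(S_up−S_dn) = (0.0000−0.0000)/(143.4676−116.3982) = 0.0000. V = [p*·0.0000 + (1−p*)·0.0000]/1 = 0.0000. B = V − Δ·S = 0.0000.
(2,1): S=166.8228. Δ = (V_up−V_dn)/(S_up−S_dn) = (70.0000−0.0000)/(176.8322−143.4676) = 2.0980. V = [p*·70.0000 + (1−p*)·0.0000]/1 = 49.0000. B = V − Δ·S = -301.0000.
(2,2): S=205.6188. Δ = (V_up−V_dn)/(S_up−S_dn) = (100.0000−70.0000)/(217.9559−176.8322) = 0.7295. V = [p*·100.0000 + (1−p*)·70.0000]/1 = 91.0000. B = V − Δ·S = -59.0000.
(1,0): S=157.3800. Δ = (V_up−V_dn)/(S_up−S_dn) = (49.0000−0.0000)/(166.8228−135.3468) = 1.5567. V = [p*·49.0000 + (1−p*)·0.0000]/1 = 34.3000. B = V − Δ·S = -210.7000.
(1,1): S=193.9800. Δ = (V_up−V_dn)/(S_up−S_dn) = (91.0000−49.0000)/(205.6188−166.8228) = 1.0826. V = [p*·91.0000 + (1−p*)·49.0000]/1 = 78.4000. B = V − Δ·S = -131.6000.
(0,0): S=183.0000. Δ = (V_up−V_dn)/(S_up−S_dn) = (78.4000−34.3000)/(193.9800−157.3800) = 1.2049. V = [p*·78.4000 + (1−p*)·34.3000]/1 = 65.1700. B = V − Δ·S = -155.3300.
Self-financing check: at every node Δ·S+B equals the discounted successor values.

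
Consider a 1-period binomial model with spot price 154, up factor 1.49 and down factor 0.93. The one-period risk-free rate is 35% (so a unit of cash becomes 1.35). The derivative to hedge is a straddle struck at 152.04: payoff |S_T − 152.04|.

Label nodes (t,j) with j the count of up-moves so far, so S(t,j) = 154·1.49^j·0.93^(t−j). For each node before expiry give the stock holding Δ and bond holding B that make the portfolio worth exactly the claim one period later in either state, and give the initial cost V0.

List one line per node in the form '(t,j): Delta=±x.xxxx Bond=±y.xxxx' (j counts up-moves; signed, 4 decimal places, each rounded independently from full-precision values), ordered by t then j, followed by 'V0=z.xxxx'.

The replicating-portfolio and risk-neutral prices coincide; use p* = (1.35−0.93)/(1.49−0.93) = 0.7500 for the latter.
Payoff layer (t=1): V(1,0)=8.8200, V(1,1)=77.4200
  t=0,j=0: stock 154.0000 → up 229.4600 (V=77.4200), down 143.2200 (V=8.8200). Price 44.6444; hedge Δ=0.7955, bond B=-77.8556.
Root portfolio cost Δ·154+B reproduces V0=44.6444.

(0,0): Delta=0.7955 Bond=-77.8556
V0=44.6444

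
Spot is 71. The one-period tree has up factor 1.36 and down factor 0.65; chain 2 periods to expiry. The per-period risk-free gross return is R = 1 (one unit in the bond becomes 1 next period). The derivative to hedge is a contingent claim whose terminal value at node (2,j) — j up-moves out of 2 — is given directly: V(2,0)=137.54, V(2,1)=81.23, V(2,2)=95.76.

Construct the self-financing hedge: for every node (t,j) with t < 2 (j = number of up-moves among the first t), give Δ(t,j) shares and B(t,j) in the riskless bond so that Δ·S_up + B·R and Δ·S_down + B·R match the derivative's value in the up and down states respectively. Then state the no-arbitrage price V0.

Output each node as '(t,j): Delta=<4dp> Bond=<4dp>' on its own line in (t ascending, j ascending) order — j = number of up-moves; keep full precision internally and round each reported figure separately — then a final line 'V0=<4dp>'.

(0,0): Delta=-0.4243 Bond=129.3629
(1,0): Delta=-1.7185 Bond=189.0914
(1,1): Delta=0.2119 Bond=67.9279
V0=99.2377

The replicating-portfolio and risk-neutral prices coincide; use p* = (1−0.65)/(1.36−0.65) = 0.4930 for the latter.
Terminal values V(2,·): V(2,0)=137.5400, V(2,1)=81.2300, V(2,2)=95.7600
(1,0): S=46.1500. Δ = (V_up−V_dn)/(S_up−S_dn) = (81.2300−137.5400)/(62.7640−29.9975) = -1.7185. V = [p*·81.2300 + (1−p*)·137.5400]/1 = 109.7815. B = V − Δ·S = 189.0914.
(1,1): S=96.5600. Δ = (V_up−V_dn)/(S_up−S_dn) = (95.7600−81.2300)/(131.3216−62.7640) = 0.2119. V = [p*·95.7600 + (1−p*)·81.2300]/1 = 88.3927. B = V − Δ·S = 67.9279.
(0,0): S=71.0000. Δ = (V_up−V_dn)/(S_up−S_dn) = (88.3927−109.7815)/(96.5600−46.1500) = -0.4243. V = [p*·88.3927 + (1−p*)·109.7815]/1 = 99.2377. B = V − Δ·S = 129.3629.
The time-0 hedge costs 99.2377, which is the no-arbitrage price.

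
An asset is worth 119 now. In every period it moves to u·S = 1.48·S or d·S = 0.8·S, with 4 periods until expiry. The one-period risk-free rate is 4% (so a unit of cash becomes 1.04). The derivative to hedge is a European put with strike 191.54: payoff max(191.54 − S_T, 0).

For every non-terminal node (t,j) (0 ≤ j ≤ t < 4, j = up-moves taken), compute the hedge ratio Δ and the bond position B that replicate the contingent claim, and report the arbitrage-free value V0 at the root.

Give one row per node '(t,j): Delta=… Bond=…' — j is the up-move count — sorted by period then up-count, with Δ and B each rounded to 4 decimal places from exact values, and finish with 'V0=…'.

(0,0): Delta=-0.5623 Bond=128.0604
(1,0): Delta=-0.7917 Bond=155.0251
(1,1): Delta=-0.3349 Bond=93.1385
(2,0): Delta=-1.0000 Bond=177.0895
(2,1): Delta=-0.5853 Bond=132.1432
(2,2): Delta=-0.0868 Bond=32.1857
(3,0): Delta=-1.0000 Bond=184.1731
(3,1): Delta=-1.0000 Bond=184.1731
(3,2): Delta=-0.1743 Bond=51.7312
(3,3): Delta=0.0000 Bond=0.0000
V0=61.1498

Since d<R<u, set p* = (R−d)/(u−d) = 0.3529; price each node as the discounted p*-expectation of its children.
Terminal payoffs: V(4,0)=142.7976, V(4,1)=101.3666, V(4,2)=24.7191, V(4,3)=0.0000, V(4,4)=0.0000
(3,0): S=60.9280. Δ = (V_up−V_dn)/(S_up−S_dn) = (101.3666−142.7976)/(90.1734−48.7424) = -1.0000. V = [p*·101.3666 + (1−p*)·142.7976]/1.04 = 123.2451. B = V − Δ·S = 184.1731.
(3,1): S=112.7168. Δ = (V_up−V_dn)/(S_up−S_dn) = (24.7191−101.3666)/(166.8209−90.1734) = -1.0000. V = [p*·24.7191 + (1−p*)·101.3666]/1.04 = 71.4563. B = V − Δ·S = 184.1731.
(3,2): S=208.5261. Δ = (V_up−V_dn)/(S_up−S_dn) = (0.0000−24.7191)/(308.6186−166.8209) = -0.1743. V = [p*·0.0000 + (1−p*)·24.7191]/1.04 = 15.3796. B = V − Δ·S = 51.7312.
(3,3): S=385.7732. Δ = (V_up−V_dn)/(S_up−S_dn) = (0.0000−0.0000)/(570.9444−308.6186) = 0.0000. V = [p*·0.0000 + (1−p*)·0.0000]/1.04 = 0.0000. B = V − Δ·S = 0.0000.
(2,0): S=76.1600. Δ = (V_up−V_dn)/(S_up−S_dn) = (71.4563−123.2451)/(112.7168−60.9280) = -1.0000. V = [p*·71.4563 + (1−p*)·123.2451]/1.04 = 100.9295. B = V − Δ·S = 177.0895.
(2,1): S=140.8960. Δ = (V_up−V_dn)/(S_up−S_dn) = (15.3796−71.4563)/(208.5261−112.7168) = -0.5853. V = [p*·15.3796 + (1−p*)·71.4563]/1.04 = 49.6774. B = V − Δ·S = 132.1432.
(2,2): S=260.6576. Δ = (V_up−V_dn)/(S_up−S_dn) = (0.0000−15.3796)/(385.7732−208.5261) = -0.0868. V = [p*·0.0000 + (1−p*)·15.3796]/1.04 = 9.5687. B = V − Δ·S = 32.1857.
(1,0): S=95.2000. Δ = (V_up−V_dn)/(S_up−S_dn) = (49.6774−100.9295)/(140.8960−76.1600) = -0.7917. V = [p*·49.6774 + (1−p*)·100.9295]/1.04 = 79.6543. B = V − Δ·S = 155.0251.
(1,1): S=176.1200. Δ = (V_up−V_dn)/(S_up−S_dn) = (9.5687−49.6774)/(260.6576−140.8960) = -0.3349. V = [p*·9.5687 + (1−p*)·49.6774]/1.04 = 34.1552. B = V − Δ·S = 93.1385.
(0,0): S=119.0000. Δ = (V_up−V_dn)/(S_up−S_dn) = (34.1552−79.6543)/(176.1200−95.2000) = -0.5623. V = [p*·34.1552 + (1−p*)·79.6543]/1.04 = 61.1498. B = V − Δ·S = 128.0604.
Root portfolio cost Δ·119+B reproduces V0=61.1498.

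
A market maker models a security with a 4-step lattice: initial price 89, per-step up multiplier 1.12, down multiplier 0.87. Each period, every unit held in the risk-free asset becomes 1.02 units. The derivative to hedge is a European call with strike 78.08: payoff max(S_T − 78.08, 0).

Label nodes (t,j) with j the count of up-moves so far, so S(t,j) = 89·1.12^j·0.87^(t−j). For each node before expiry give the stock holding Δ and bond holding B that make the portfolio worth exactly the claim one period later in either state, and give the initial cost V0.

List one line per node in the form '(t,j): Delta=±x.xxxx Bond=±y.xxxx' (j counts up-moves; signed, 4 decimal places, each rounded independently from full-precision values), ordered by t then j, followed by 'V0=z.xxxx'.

Since d<R<u, set p* = (R−d)/(u−d) = 0.6000; price each node as the discounted p*-expectation of its children.
Payoff layer (t=4): V(4,0)=0.0000, V(4,1)=0.0000, V(4,2)=6.4215, V(4,3)=30.7036, V(4,4)=61.9632
(3,0): S=58.6068. Δ = (V_up−V_dn)/(S_up−S_dn) = (0.0000−0.0000)/(65.6396−50.9879) = 0.0000. V = [p*·0.0000 + (1−p*)·0.0000]/1.02 = 0.0000. B = V − Δ·S = 0.0000.
(3,1): S=75.4478. Δ = (V_up−V_dn)/(S_up−S_dn) = (6.4215−0.0000)/(84.5015−65.6396) = 0.3404. V = [p*·6.4215 + (1−p*)·0.0000]/1.02 = 3.7774. B = V − Δ·S = -21.9087.
(3,2): S=97.1282. Δ = (V_up−V_dn)/(S_up−S_dn) = (30.7036−6.4215)/(108.7836−84.5015) = 1.0000. V = [p*·30.7036 + (1−p*)·6.4215]/1.02 = 20.5792. B = V − Δ·S = -76.5490.
(3,3): S=125.0386. Δ = (V_up−V_dn)/(S_up−S_dn) = (61.9632−30.7036)/(140.0432−108.7836) = 1.0000. V = [p*·61.9632 + (1−p*)·30.7036]/1.02 = 48.4896. B = V − Δ·S = -76.5490.
(2,0): S=67.3641. Δ = (V_up−V_dn)/(S_up−S_dn) = (3.7774−0.0000)/(75.4478−58.6068) = 0.2243. V = [p*·3.7774 + (1−p*)·0.0000]/1.02 = 2.2220. B = V − Δ·S = -12.8875.
(2,1): S=86.7216. Δ = (V_up−V_dn)/(S_up−S_dn) = (20.5792−3.7774)/(97.1282−75.4478) = 0.7750. V = [p*·20.5792 + (1−p*)·3.7774]/1.02 = 13.5867. B = V − Δ·S = -53.6205.
(2,2): S=111.6416. Δ = (V_up−V_dn)/(S_up−S_dn) = (48.4896−20.5792)/(125.0386−97.1282) = 1.0000. V = [p*·48.4896 + (1−p*)·20.5792]/1.02 = 36.5935. B = V − Δ·S = -75.0481.
(1,0): S=77.4300. Δ = (V_up−V_dn)/(S_up−S_dn) = (13.5867−2.2220)/(86.7216−67.3641) = 0.5871. V = [p*·13.5867 + (1−p*)·2.2220]/1.02 = 8.8636. B = V − Δ·S = -36.5954.
(1,1): S=99.6800. Δ = (V_up−V_dn)/(S_up−S_dn) = (36.5935−13.5867)/(111.6416−86.7216) = 0.9232. V = [p*·36.5935 + (1−p*)·13.5867]/1.02 = 26.8537. B = V − Δ·S = -65.1736.
(0,0): S=89.0000. Δ = (V_up−V_dn)/(S_up−S_dn) = (26.8537−8.8636)/(99.6800−77.4300) = 0.8085. V = [p*·26.8537 + (1−p*)·8.8636]/1.02 = 19.2722. B = V − Δ·S = -52.6885.
The time-0 hedge costs 19.2722, which is the no-arbitrage price.

(0,0): Delta=0.8085 Bond=-52.6885
(1,0): Delta=0.5871 Bond=-36.5954
(1,1): Delta=0.9232 Bond=-65.1736
(2,0): Delta=0.2243 Bond=-12.8875
(2,1): Delta=0.7750 Bond=-53.6205
(2,2): Delta=1.0000 Bond=-75.0481
(3,0): Delta=0.0000 Bond=0.0000
(3,1): Delta=0.3404 Bond=-21.9087
(3,2): Delta=1.0000 Bond=-76.5490
(3,3): Delta=1.0000 Bond=-76.5490
V0=19.2722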